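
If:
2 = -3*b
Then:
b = -2/3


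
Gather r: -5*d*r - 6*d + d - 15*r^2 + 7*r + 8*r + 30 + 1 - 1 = -5*d - 15*r^2 + r*(15 - 5*d) + 30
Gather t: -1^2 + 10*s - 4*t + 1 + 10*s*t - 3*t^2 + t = 10*s - 3*t^2 + t*(10*s - 3)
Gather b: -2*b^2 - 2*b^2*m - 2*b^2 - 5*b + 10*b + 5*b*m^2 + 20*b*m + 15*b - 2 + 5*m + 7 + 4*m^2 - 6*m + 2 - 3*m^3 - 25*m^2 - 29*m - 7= b^2*(-2*m - 4) + b*(5*m^2 + 20*m + 20) - 3*m^3 - 21*m^2 - 30*m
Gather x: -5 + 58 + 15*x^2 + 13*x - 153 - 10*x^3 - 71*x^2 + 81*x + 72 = -10*x^3 - 56*x^2 + 94*x - 28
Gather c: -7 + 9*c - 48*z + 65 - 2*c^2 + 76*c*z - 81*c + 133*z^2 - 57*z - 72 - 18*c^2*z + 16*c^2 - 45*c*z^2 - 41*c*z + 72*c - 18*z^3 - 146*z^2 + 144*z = c^2*(14 - 18*z) + c*(-45*z^2 + 35*z) - 18*z^3 - 13*z^2 + 39*z - 14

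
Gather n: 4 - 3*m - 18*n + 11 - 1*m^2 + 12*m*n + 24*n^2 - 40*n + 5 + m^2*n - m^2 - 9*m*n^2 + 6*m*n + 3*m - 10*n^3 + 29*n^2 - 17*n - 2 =-2*m^2 - 10*n^3 + n^2*(53 - 9*m) + n*(m^2 + 18*m - 75) + 18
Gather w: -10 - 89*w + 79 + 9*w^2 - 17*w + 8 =9*w^2 - 106*w + 77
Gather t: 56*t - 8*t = 48*t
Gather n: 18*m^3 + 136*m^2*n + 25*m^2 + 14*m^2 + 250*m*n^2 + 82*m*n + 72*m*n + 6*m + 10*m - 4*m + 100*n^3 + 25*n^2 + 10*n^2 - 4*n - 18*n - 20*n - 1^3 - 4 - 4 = 18*m^3 + 39*m^2 + 12*m + 100*n^3 + n^2*(250*m + 35) + n*(136*m^2 + 154*m - 42) - 9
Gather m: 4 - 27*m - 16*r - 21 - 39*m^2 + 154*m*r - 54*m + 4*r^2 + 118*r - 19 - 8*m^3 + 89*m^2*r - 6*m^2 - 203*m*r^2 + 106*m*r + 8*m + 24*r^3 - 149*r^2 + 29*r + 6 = -8*m^3 + m^2*(89*r - 45) + m*(-203*r^2 + 260*r - 73) + 24*r^3 - 145*r^2 + 131*r - 30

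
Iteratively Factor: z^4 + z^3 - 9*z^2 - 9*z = (z + 3)*(z^3 - 2*z^2 - 3*z) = (z + 1)*(z + 3)*(z^2 - 3*z) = (z - 3)*(z + 1)*(z + 3)*(z)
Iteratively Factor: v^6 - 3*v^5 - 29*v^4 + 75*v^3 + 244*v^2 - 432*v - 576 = (v - 3)*(v^5 - 29*v^3 - 12*v^2 + 208*v + 192) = (v - 3)*(v + 1)*(v^4 - v^3 - 28*v^2 + 16*v + 192) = (v - 4)*(v - 3)*(v + 1)*(v^3 + 3*v^2 - 16*v - 48) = (v - 4)*(v - 3)*(v + 1)*(v + 3)*(v^2 - 16) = (v - 4)*(v - 3)*(v + 1)*(v + 3)*(v + 4)*(v - 4)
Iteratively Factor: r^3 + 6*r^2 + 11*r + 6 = (r + 1)*(r^2 + 5*r + 6) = (r + 1)*(r + 2)*(r + 3)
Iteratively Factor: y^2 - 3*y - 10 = (y + 2)*(y - 5)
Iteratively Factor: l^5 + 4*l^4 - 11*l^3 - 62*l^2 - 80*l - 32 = (l + 2)*(l^4 + 2*l^3 - 15*l^2 - 32*l - 16) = (l + 1)*(l + 2)*(l^3 + l^2 - 16*l - 16) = (l + 1)^2*(l + 2)*(l^2 - 16) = (l - 4)*(l + 1)^2*(l + 2)*(l + 4)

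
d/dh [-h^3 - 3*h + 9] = -3*h^2 - 3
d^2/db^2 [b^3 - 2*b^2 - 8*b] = 6*b - 4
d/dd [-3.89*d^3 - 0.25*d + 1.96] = -11.67*d^2 - 0.25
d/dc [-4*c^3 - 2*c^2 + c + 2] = -12*c^2 - 4*c + 1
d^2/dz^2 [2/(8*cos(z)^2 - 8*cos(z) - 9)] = 16*(32*sin(z)^4 - 60*sin(z)^2 + 21*cos(z) - 6*cos(3*z) - 6)/(8*sin(z)^2 + 8*cos(z) + 1)^3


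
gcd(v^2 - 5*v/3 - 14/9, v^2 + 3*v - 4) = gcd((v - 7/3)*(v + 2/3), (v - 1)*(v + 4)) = 1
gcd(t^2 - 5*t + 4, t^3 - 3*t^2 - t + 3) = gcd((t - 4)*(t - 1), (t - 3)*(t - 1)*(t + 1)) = t - 1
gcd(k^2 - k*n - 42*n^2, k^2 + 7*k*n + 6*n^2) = k + 6*n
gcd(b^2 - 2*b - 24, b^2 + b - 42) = b - 6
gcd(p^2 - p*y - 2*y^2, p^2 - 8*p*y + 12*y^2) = -p + 2*y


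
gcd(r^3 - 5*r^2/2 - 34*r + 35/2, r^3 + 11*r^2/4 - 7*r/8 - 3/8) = r - 1/2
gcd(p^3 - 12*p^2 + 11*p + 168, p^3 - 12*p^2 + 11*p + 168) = p^3 - 12*p^2 + 11*p + 168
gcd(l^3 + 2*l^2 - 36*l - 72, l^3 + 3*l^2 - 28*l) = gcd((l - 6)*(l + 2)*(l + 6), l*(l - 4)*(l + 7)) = 1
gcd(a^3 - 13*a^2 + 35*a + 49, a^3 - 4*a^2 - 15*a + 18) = 1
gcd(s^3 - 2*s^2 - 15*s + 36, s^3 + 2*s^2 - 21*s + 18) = s - 3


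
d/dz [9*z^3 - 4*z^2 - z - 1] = 27*z^2 - 8*z - 1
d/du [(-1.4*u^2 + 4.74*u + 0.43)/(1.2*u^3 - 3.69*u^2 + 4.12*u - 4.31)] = (1.68*u^4 - 11.376*u^3 + 10.1746*u^2 + 15.2414*u - 22.201)/(1.44*u^6 - 8.856*u^5 + 23.5041*u^4 - 40.7496*u^3 + 48.7822*u^2 - 35.5144*u + 18.5761)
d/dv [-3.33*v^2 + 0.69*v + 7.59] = 0.69 - 6.66*v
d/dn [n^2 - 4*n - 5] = 2*n - 4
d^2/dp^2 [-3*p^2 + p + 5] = -6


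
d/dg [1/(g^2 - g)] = (1 - 2*g)/(g^2*(g - 1)^2)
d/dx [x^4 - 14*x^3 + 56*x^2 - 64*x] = 4*x^3 - 42*x^2 + 112*x - 64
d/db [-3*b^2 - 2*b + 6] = -6*b - 2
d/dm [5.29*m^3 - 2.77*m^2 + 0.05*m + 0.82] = 15.87*m^2 - 5.54*m + 0.05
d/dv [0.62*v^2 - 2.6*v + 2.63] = 1.24*v - 2.6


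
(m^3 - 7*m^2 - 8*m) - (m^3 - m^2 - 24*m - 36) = -6*m^2 + 16*m + 36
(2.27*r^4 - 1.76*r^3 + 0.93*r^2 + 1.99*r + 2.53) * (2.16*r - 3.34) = 4.9032*r^5 - 11.3834*r^4 + 7.8872*r^3 + 1.1922*r^2 - 1.1818*r - 8.4502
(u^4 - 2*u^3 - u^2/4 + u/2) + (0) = u^4 - 2*u^3 - u^2/4 + u/2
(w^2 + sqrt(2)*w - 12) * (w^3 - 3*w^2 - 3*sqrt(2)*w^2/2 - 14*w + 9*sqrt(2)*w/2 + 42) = w^5 - 3*w^4 - sqrt(2)*w^4/2 - 29*w^3 + 3*sqrt(2)*w^3/2 + 4*sqrt(2)*w^2 + 87*w^2 - 12*sqrt(2)*w + 168*w - 504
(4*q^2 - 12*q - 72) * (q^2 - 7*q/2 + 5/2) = 4*q^4 - 26*q^3 - 20*q^2 + 222*q - 180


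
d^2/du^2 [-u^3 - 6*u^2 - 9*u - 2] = -6*u - 12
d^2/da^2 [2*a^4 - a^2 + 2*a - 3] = 24*a^2 - 2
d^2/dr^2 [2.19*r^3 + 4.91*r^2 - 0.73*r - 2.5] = 13.14*r + 9.82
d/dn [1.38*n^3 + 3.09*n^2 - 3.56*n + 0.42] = 4.14*n^2 + 6.18*n - 3.56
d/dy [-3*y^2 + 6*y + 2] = 6 - 6*y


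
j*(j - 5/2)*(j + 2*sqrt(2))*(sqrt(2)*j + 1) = sqrt(2)*j^4 - 5*sqrt(2)*j^3/2 + 5*j^3 - 25*j^2/2 + 2*sqrt(2)*j^2 - 5*sqrt(2)*j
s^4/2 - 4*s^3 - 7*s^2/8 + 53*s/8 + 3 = (s/2 + 1/2)*(s - 8)*(s - 3/2)*(s + 1/2)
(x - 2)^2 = x^2 - 4*x + 4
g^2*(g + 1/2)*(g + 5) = g^4 + 11*g^3/2 + 5*g^2/2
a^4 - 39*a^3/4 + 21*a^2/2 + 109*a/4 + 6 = (a - 8)*(a - 3)*(a + 1/4)*(a + 1)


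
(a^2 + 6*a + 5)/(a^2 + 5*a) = (a + 1)/a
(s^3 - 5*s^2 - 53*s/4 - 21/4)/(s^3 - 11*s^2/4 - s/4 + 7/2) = (4*s^3 - 20*s^2 - 53*s - 21)/(4*s^3 - 11*s^2 - s + 14)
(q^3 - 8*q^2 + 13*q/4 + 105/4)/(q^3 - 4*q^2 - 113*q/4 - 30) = (2*q^2 - 19*q + 35)/(2*q^2 - 11*q - 40)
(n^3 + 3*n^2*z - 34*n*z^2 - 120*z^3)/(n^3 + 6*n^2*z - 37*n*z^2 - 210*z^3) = (n + 4*z)/(n + 7*z)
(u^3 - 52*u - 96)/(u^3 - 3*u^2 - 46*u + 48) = (u + 2)/(u - 1)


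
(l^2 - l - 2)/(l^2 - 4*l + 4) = (l + 1)/(l - 2)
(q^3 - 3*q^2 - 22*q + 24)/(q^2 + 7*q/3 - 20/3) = 3*(q^2 - 7*q + 6)/(3*q - 5)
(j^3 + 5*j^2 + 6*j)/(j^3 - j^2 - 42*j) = (j^2 + 5*j + 6)/(j^2 - j - 42)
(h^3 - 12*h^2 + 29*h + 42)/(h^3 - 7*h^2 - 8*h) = (h^2 - 13*h + 42)/(h*(h - 8))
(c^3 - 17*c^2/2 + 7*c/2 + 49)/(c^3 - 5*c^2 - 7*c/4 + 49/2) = 2*(c - 7)/(2*c - 7)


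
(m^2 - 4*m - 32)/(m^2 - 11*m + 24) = (m + 4)/(m - 3)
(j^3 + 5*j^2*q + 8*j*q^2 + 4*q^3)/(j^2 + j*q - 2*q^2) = (-j^2 - 3*j*q - 2*q^2)/(-j + q)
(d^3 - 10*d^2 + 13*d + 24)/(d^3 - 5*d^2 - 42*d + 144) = (d + 1)/(d + 6)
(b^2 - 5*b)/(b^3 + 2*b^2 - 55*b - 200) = b*(b - 5)/(b^3 + 2*b^2 - 55*b - 200)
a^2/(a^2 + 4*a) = a/(a + 4)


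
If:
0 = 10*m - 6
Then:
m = 3/5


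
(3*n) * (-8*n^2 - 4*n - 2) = -24*n^3 - 12*n^2 - 6*n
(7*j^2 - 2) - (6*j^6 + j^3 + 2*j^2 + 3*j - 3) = -6*j^6 - j^3 + 5*j^2 - 3*j + 1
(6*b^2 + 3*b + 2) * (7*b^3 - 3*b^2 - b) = 42*b^5 + 3*b^4 - b^3 - 9*b^2 - 2*b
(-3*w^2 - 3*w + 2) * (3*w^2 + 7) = -9*w^4 - 9*w^3 - 15*w^2 - 21*w + 14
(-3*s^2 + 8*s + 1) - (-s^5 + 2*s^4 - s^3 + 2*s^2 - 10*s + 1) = s^5 - 2*s^4 + s^3 - 5*s^2 + 18*s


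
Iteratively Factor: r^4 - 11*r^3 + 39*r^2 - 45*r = (r - 5)*(r^3 - 6*r^2 + 9*r) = (r - 5)*(r - 3)*(r^2 - 3*r) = r*(r - 5)*(r - 3)*(r - 3)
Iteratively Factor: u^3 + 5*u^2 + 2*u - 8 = (u + 2)*(u^2 + 3*u - 4) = (u + 2)*(u + 4)*(u - 1)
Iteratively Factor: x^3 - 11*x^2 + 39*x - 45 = (x - 5)*(x^2 - 6*x + 9) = (x - 5)*(x - 3)*(x - 3)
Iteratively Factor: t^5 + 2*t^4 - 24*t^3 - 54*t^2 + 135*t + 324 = (t + 3)*(t^4 - t^3 - 21*t^2 + 9*t + 108) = (t + 3)^2*(t^3 - 4*t^2 - 9*t + 36) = (t - 3)*(t + 3)^2*(t^2 - t - 12) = (t - 4)*(t - 3)*(t + 3)^2*(t + 3)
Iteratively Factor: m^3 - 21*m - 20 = (m + 1)*(m^2 - m - 20) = (m + 1)*(m + 4)*(m - 5)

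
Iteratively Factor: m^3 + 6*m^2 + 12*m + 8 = (m + 2)*(m^2 + 4*m + 4) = (m + 2)^2*(m + 2)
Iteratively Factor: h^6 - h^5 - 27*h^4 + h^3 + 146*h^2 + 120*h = (h + 2)*(h^5 - 3*h^4 - 21*h^3 + 43*h^2 + 60*h) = (h - 5)*(h + 2)*(h^4 + 2*h^3 - 11*h^2 - 12*h) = h*(h - 5)*(h + 2)*(h^3 + 2*h^2 - 11*h - 12) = h*(h - 5)*(h + 1)*(h + 2)*(h^2 + h - 12) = h*(h - 5)*(h + 1)*(h + 2)*(h + 4)*(h - 3)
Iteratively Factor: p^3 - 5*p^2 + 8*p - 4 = (p - 2)*(p^2 - 3*p + 2) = (p - 2)^2*(p - 1)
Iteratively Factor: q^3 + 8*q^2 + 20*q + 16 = (q + 2)*(q^2 + 6*q + 8) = (q + 2)^2*(q + 4)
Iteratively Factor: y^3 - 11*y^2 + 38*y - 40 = (y - 4)*(y^2 - 7*y + 10) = (y - 4)*(y - 2)*(y - 5)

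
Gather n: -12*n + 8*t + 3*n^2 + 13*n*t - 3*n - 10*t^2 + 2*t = 3*n^2 + n*(13*t - 15) - 10*t^2 + 10*t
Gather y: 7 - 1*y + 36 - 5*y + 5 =48 - 6*y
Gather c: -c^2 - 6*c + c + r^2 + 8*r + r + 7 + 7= -c^2 - 5*c + r^2 + 9*r + 14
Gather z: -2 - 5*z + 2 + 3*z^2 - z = 3*z^2 - 6*z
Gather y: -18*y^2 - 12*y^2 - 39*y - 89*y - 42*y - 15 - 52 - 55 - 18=-30*y^2 - 170*y - 140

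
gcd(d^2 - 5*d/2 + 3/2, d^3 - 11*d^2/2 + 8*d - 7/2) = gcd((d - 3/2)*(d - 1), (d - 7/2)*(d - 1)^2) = d - 1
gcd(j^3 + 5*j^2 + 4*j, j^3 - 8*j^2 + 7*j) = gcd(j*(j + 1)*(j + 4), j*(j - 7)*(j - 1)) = j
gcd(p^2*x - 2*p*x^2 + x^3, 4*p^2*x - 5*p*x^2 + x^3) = -p*x + x^2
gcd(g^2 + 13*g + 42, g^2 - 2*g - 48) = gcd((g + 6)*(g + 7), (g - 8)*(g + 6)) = g + 6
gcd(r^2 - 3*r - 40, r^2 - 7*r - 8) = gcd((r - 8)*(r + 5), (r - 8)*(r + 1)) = r - 8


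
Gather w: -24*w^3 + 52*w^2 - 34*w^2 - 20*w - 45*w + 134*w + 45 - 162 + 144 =-24*w^3 + 18*w^2 + 69*w + 27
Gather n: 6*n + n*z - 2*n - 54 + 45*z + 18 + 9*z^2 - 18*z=n*(z + 4) + 9*z^2 + 27*z - 36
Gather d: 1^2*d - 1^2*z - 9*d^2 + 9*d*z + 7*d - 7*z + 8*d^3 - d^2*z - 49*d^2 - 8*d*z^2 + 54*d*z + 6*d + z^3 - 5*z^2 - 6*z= 8*d^3 + d^2*(-z - 58) + d*(-8*z^2 + 63*z + 14) + z^3 - 5*z^2 - 14*z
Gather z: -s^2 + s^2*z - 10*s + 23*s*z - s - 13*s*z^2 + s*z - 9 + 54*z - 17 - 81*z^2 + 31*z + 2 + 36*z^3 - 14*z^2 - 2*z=-s^2 - 11*s + 36*z^3 + z^2*(-13*s - 95) + z*(s^2 + 24*s + 83) - 24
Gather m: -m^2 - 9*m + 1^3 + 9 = -m^2 - 9*m + 10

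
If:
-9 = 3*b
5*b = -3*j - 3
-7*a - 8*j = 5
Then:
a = -37/7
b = -3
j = 4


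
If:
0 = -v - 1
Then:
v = -1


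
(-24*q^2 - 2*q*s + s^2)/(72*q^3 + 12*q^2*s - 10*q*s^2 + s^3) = (-4*q - s)/(12*q^2 + 4*q*s - s^2)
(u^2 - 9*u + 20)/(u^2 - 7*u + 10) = (u - 4)/(u - 2)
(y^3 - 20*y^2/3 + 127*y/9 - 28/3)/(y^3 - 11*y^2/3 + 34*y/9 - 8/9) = (3*y^2 - 16*y + 21)/(3*y^2 - 7*y + 2)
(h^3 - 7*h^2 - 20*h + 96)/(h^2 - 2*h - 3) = (h^2 - 4*h - 32)/(h + 1)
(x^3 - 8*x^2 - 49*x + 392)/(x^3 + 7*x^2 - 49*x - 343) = (x - 8)/(x + 7)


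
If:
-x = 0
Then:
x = 0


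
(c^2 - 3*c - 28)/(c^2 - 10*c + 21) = (c + 4)/(c - 3)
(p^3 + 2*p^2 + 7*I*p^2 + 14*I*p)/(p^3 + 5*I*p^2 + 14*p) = (p + 2)/(p - 2*I)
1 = 1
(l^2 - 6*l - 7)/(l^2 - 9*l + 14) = (l + 1)/(l - 2)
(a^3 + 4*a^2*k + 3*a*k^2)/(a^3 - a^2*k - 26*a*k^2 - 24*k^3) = a*(a + 3*k)/(a^2 - 2*a*k - 24*k^2)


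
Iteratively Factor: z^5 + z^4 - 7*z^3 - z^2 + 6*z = (z - 2)*(z^4 + 3*z^3 - z^2 - 3*z) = (z - 2)*(z + 1)*(z^3 + 2*z^2 - 3*z) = (z - 2)*(z - 1)*(z + 1)*(z^2 + 3*z) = (z - 2)*(z - 1)*(z + 1)*(z + 3)*(z)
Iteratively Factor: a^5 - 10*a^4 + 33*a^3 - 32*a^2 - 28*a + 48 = (a + 1)*(a^4 - 11*a^3 + 44*a^2 - 76*a + 48) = (a - 3)*(a + 1)*(a^3 - 8*a^2 + 20*a - 16) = (a - 4)*(a - 3)*(a + 1)*(a^2 - 4*a + 4) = (a - 4)*(a - 3)*(a - 2)*(a + 1)*(a - 2)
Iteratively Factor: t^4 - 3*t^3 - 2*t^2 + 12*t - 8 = (t + 2)*(t^3 - 5*t^2 + 8*t - 4) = (t - 2)*(t + 2)*(t^2 - 3*t + 2) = (t - 2)*(t - 1)*(t + 2)*(t - 2)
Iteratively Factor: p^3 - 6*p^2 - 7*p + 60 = (p + 3)*(p^2 - 9*p + 20) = (p - 5)*(p + 3)*(p - 4)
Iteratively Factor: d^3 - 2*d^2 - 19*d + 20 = (d - 5)*(d^2 + 3*d - 4) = (d - 5)*(d + 4)*(d - 1)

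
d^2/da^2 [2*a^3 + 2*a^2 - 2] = 12*a + 4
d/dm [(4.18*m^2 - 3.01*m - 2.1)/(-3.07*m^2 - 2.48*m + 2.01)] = (-19.6071*m^2 + 3.9096*m - 11.2581)/(9.4249*m^4 + 15.2272*m^3 - 6.191*m^2 - 9.9696*m + 4.0401)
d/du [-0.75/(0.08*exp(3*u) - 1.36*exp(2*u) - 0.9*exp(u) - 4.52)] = (0.18*exp(2*u) - 2.04*exp(u) - 0.675)*exp(u)/(-0.08*exp(3*u) + 1.36*exp(2*u) + 0.9*exp(u) + 4.52)^2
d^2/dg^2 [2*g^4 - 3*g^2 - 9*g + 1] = 24*g^2 - 6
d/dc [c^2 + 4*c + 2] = 2*c + 4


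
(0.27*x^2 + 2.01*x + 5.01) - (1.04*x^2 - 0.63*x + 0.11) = -0.77*x^2 + 2.64*x + 4.9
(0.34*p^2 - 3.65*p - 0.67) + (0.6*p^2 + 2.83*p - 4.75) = 0.94*p^2 - 0.82*p - 5.42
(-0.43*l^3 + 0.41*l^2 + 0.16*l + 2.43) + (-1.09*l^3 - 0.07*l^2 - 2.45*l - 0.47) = -1.52*l^3 + 0.34*l^2 - 2.29*l + 1.96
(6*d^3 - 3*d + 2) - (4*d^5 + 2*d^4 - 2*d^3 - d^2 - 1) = -4*d^5 - 2*d^4 + 8*d^3 + d^2 - 3*d + 3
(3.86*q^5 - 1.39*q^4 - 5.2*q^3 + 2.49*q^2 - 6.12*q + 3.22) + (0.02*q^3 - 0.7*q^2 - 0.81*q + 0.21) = 3.86*q^5 - 1.39*q^4 - 5.18*q^3 + 1.79*q^2 - 6.93*q + 3.43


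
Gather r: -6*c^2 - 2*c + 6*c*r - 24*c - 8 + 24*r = -6*c^2 - 26*c + r*(6*c + 24) - 8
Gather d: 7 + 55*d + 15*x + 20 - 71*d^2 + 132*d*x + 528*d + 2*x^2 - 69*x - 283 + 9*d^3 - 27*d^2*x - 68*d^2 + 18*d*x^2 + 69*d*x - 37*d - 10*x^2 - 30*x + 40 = 9*d^3 + d^2*(-27*x - 139) + d*(18*x^2 + 201*x + 546) - 8*x^2 - 84*x - 216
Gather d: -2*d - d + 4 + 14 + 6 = 24 - 3*d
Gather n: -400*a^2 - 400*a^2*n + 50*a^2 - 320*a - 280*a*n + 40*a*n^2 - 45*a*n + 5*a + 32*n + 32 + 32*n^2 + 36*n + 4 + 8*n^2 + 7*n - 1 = -350*a^2 - 315*a + n^2*(40*a + 40) + n*(-400*a^2 - 325*a + 75) + 35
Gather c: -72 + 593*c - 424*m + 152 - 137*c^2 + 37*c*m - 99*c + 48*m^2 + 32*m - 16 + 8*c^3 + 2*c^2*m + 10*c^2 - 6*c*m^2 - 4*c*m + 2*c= 8*c^3 + c^2*(2*m - 127) + c*(-6*m^2 + 33*m + 496) + 48*m^2 - 392*m + 64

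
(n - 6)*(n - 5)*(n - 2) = n^3 - 13*n^2 + 52*n - 60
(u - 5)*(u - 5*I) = u^2 - 5*u - 5*I*u + 25*I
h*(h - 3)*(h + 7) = h^3 + 4*h^2 - 21*h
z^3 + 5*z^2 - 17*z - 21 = (z - 3)*(z + 1)*(z + 7)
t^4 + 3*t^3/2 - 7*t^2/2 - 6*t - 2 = (t - 2)*(t + 1/2)*(t + 1)*(t + 2)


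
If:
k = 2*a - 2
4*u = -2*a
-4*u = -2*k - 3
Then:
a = 1/6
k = -5/3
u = -1/12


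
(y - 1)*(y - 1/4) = y^2 - 5*y/4 + 1/4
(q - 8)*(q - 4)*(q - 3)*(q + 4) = q^4 - 11*q^3 + 8*q^2 + 176*q - 384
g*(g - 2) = g^2 - 2*g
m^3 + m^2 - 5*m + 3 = (m - 1)^2*(m + 3)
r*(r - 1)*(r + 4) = r^3 + 3*r^2 - 4*r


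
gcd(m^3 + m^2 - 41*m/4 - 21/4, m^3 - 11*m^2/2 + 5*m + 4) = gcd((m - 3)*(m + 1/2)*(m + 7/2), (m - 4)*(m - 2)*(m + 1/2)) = m + 1/2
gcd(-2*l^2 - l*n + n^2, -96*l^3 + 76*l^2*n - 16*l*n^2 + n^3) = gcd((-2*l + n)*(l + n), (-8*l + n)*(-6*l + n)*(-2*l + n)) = 2*l - n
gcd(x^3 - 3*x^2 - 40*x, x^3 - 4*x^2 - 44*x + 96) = x - 8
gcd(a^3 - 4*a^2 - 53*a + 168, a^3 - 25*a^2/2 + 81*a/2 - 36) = a^2 - 11*a + 24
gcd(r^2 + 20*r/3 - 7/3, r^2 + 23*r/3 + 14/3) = r + 7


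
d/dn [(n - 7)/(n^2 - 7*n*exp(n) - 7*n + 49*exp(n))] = (7*exp(n) - 1)/(n^2 - 14*n*exp(n) + 49*exp(2*n))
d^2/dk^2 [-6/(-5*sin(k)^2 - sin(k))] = 6*(-100*sin(k) - 15 + 149/sin(k) + 30/sin(k)^2 + 2/sin(k)^3)/(5*sin(k) + 1)^3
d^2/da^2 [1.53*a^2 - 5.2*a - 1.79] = 3.06000000000000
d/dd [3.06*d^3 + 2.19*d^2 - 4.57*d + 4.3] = 9.18*d^2 + 4.38*d - 4.57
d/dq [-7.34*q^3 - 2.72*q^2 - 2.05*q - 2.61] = -22.02*q^2 - 5.44*q - 2.05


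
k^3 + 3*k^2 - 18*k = k*(k - 3)*(k + 6)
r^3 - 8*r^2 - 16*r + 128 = (r - 8)*(r - 4)*(r + 4)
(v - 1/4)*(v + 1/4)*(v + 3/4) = v^3 + 3*v^2/4 - v/16 - 3/64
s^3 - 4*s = s*(s - 2)*(s + 2)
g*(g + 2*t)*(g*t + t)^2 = g^4*t^2 + 2*g^3*t^3 + 2*g^3*t^2 + 4*g^2*t^3 + g^2*t^2 + 2*g*t^3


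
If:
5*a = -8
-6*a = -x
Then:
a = -8/5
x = -48/5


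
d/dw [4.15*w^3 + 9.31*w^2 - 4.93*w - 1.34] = 12.45*w^2 + 18.62*w - 4.93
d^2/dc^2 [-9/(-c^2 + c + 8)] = 18*(c^2 - c - (2*c - 1)^2 - 8)/(-c^2 + c + 8)^3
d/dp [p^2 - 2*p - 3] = 2*p - 2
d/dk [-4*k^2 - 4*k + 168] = -8*k - 4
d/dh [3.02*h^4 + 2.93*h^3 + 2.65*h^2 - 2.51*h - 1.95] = 12.08*h^3 + 8.79*h^2 + 5.3*h - 2.51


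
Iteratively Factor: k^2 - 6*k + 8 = (k - 2)*(k - 4)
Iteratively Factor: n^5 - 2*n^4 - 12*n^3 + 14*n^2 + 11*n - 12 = (n - 1)*(n^4 - n^3 - 13*n^2 + n + 12) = (n - 1)*(n + 3)*(n^3 - 4*n^2 - n + 4) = (n - 1)*(n + 1)*(n + 3)*(n^2 - 5*n + 4) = (n - 4)*(n - 1)*(n + 1)*(n + 3)*(n - 1)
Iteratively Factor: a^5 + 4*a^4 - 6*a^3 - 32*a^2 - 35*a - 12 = (a + 1)*(a^4 + 3*a^3 - 9*a^2 - 23*a - 12) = (a - 3)*(a + 1)*(a^3 + 6*a^2 + 9*a + 4) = (a - 3)*(a + 1)^2*(a^2 + 5*a + 4) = (a - 3)*(a + 1)^2*(a + 4)*(a + 1)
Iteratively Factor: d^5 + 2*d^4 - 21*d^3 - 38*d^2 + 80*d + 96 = (d + 1)*(d^4 + d^3 - 22*d^2 - 16*d + 96) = (d + 1)*(d + 4)*(d^3 - 3*d^2 - 10*d + 24) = (d + 1)*(d + 3)*(d + 4)*(d^2 - 6*d + 8) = (d - 2)*(d + 1)*(d + 3)*(d + 4)*(d - 4)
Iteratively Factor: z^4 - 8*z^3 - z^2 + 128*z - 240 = (z - 5)*(z^3 - 3*z^2 - 16*z + 48) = (z - 5)*(z - 4)*(z^2 + z - 12) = (z - 5)*(z - 4)*(z - 3)*(z + 4)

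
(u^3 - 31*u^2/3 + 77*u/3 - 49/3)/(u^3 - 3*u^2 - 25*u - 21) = (3*u^2 - 10*u + 7)/(3*(u^2 + 4*u + 3))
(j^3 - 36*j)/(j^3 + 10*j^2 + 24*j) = (j - 6)/(j + 4)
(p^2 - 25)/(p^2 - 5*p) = (p + 5)/p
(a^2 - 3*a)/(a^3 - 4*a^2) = (a - 3)/(a*(a - 4))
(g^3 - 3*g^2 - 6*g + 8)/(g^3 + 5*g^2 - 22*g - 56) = (g - 1)/(g + 7)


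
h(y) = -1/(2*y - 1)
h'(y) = 2/(2*y - 1)^2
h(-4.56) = 0.10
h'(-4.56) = 0.02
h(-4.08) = 0.11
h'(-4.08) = 0.02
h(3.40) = -0.17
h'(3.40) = 0.06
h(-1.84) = 0.21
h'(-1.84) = 0.09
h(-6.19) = 0.07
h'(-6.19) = 0.01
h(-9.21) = 0.05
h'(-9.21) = 0.01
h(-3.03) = 0.14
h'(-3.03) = 0.04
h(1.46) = -0.52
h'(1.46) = 0.54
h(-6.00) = 0.08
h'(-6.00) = 0.01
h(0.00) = 1.00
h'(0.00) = 2.00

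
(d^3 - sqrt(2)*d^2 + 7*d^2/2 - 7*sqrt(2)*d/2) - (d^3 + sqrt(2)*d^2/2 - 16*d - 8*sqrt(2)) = -3*sqrt(2)*d^2/2 + 7*d^2/2 - 7*sqrt(2)*d/2 + 16*d + 8*sqrt(2)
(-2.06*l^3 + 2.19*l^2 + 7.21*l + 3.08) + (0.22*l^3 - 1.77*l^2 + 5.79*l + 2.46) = -1.84*l^3 + 0.42*l^2 + 13.0*l + 5.54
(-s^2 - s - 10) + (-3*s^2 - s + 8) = -4*s^2 - 2*s - 2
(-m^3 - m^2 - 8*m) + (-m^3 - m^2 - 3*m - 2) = -2*m^3 - 2*m^2 - 11*m - 2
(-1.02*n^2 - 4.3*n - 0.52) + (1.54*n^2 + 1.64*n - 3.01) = 0.52*n^2 - 2.66*n - 3.53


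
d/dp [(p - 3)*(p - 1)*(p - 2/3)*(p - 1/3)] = 4*p^3 - 15*p^2 + 130*p/9 - 35/9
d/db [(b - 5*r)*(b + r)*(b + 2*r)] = 3*b^2 - 4*b*r - 13*r^2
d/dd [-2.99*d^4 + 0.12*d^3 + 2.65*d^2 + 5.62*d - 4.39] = -11.96*d^3 + 0.36*d^2 + 5.3*d + 5.62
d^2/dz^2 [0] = 0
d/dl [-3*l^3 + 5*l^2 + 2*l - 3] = -9*l^2 + 10*l + 2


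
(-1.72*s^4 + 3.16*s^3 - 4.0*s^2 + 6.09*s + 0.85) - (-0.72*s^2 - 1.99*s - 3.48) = -1.72*s^4 + 3.16*s^3 - 3.28*s^2 + 8.08*s + 4.33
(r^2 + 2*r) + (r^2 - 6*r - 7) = 2*r^2 - 4*r - 7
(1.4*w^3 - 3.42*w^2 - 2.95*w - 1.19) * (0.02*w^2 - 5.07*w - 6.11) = 0.028*w^5 - 7.1664*w^4 + 8.7264*w^3 + 35.8289*w^2 + 24.0578*w + 7.2709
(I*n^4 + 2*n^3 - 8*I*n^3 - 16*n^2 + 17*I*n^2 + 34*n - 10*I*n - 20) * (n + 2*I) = I*n^5 - 8*I*n^4 + 21*I*n^3 - 42*I*n^2 + 68*I*n - 40*I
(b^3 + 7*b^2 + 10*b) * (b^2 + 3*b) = b^5 + 10*b^4 + 31*b^3 + 30*b^2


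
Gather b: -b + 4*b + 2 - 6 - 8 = 3*b - 12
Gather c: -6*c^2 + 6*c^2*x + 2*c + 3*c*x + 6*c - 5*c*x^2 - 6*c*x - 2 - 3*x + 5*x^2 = c^2*(6*x - 6) + c*(-5*x^2 - 3*x + 8) + 5*x^2 - 3*x - 2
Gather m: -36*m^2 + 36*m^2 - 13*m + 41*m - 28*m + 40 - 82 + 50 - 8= 0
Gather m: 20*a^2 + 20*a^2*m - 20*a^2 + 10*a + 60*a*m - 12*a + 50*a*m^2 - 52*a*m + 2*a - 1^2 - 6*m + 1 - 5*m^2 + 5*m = m^2*(50*a - 5) + m*(20*a^2 + 8*a - 1)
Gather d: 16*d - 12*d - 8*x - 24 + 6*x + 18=4*d - 2*x - 6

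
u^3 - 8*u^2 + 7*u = u*(u - 7)*(u - 1)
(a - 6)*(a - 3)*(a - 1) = a^3 - 10*a^2 + 27*a - 18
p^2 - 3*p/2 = p*(p - 3/2)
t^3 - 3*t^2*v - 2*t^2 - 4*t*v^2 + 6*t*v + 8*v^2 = (t - 2)*(t - 4*v)*(t + v)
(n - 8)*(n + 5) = n^2 - 3*n - 40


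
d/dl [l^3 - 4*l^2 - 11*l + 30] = 3*l^2 - 8*l - 11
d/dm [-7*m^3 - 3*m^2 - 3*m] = -21*m^2 - 6*m - 3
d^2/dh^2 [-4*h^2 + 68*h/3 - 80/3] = -8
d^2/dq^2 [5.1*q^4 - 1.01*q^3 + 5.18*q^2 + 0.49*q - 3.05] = 61.2*q^2 - 6.06*q + 10.36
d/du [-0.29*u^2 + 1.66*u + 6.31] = 1.66 - 0.58*u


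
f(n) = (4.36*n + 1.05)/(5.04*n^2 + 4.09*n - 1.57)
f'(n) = (-10.08*n - 4.09)*(4.36*n + 1.05)/(5.04*n^2 + 4.09*n - 1.57)^2 + 4.36/(5.04*n^2 + 4.09*n - 1.57)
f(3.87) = 0.20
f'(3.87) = -0.05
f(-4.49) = -0.23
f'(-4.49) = -0.06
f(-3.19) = -0.35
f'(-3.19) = -0.15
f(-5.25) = -0.19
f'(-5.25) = -0.04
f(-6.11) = -0.16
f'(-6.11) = -0.03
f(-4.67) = -0.22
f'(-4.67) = -0.06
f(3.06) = 0.25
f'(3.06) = -0.07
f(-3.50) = -0.31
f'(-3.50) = -0.12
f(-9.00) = -0.10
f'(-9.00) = -0.01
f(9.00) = 0.09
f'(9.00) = -0.01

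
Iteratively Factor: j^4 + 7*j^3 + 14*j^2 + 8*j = (j + 2)*(j^3 + 5*j^2 + 4*j) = (j + 2)*(j + 4)*(j^2 + j) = (j + 1)*(j + 2)*(j + 4)*(j)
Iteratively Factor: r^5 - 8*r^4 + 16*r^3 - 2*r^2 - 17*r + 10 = (r - 5)*(r^4 - 3*r^3 + r^2 + 3*r - 2) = (r - 5)*(r - 1)*(r^3 - 2*r^2 - r + 2) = (r - 5)*(r - 1)^2*(r^2 - r - 2) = (r - 5)*(r - 1)^2*(r + 1)*(r - 2)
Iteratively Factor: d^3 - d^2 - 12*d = (d)*(d^2 - d - 12) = d*(d - 4)*(d + 3)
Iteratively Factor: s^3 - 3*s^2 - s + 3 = (s - 1)*(s^2 - 2*s - 3) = (s - 1)*(s + 1)*(s - 3)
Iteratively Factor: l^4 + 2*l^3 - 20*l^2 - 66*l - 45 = (l + 1)*(l^3 + l^2 - 21*l - 45) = (l - 5)*(l + 1)*(l^2 + 6*l + 9) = (l - 5)*(l + 1)*(l + 3)*(l + 3)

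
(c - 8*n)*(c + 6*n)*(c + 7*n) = c^3 + 5*c^2*n - 62*c*n^2 - 336*n^3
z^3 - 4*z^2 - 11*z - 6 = (z - 6)*(z + 1)^2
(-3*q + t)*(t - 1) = -3*q*t + 3*q + t^2 - t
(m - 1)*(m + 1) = m^2 - 1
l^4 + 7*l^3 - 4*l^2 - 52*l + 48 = (l - 2)*(l - 1)*(l + 4)*(l + 6)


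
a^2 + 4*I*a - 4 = (a + 2*I)^2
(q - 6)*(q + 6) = q^2 - 36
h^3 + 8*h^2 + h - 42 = (h - 2)*(h + 3)*(h + 7)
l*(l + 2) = l^2 + 2*l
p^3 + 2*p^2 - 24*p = p*(p - 4)*(p + 6)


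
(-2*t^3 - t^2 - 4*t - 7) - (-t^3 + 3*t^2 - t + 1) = -t^3 - 4*t^2 - 3*t - 8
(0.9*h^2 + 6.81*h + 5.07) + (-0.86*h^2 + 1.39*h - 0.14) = 0.04*h^2 + 8.2*h + 4.93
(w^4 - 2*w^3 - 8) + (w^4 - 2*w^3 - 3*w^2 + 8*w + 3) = 2*w^4 - 4*w^3 - 3*w^2 + 8*w - 5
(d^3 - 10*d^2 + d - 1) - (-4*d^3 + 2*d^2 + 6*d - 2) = 5*d^3 - 12*d^2 - 5*d + 1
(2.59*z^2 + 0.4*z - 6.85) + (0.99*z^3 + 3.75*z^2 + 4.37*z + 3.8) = 0.99*z^3 + 6.34*z^2 + 4.77*z - 3.05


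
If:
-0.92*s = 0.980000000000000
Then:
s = -1.07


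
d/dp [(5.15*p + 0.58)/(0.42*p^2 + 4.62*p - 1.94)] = (2.163*p^2 + 23.793*p - (0.84*p + 4.62)*(5.15*p + 0.58) - 9.991)/(0.42*p^2 + 4.62*p - 1.94)^2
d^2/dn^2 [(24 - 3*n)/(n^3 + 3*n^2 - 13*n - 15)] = 6*(-(n - 8)*(3*n^2 + 6*n - 13)^2 + (3*n^2 + 6*n + 3*(n - 8)*(n + 1) - 13)*(n^3 + 3*n^2 - 13*n - 15))/(n^3 + 3*n^2 - 13*n - 15)^3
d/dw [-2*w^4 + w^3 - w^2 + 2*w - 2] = -8*w^3 + 3*w^2 - 2*w + 2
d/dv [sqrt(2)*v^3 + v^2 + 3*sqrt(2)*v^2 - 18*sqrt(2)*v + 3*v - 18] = 3*sqrt(2)*v^2 + 2*v + 6*sqrt(2)*v - 18*sqrt(2) + 3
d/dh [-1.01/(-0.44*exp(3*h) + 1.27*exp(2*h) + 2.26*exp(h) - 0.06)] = (-1.3332*exp(2*h) + 2.5654*exp(h) + 2.2826)*exp(h)/(0.44*exp(3*h) - 1.27*exp(2*h) - 2.26*exp(h) + 0.06)^2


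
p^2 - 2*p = p*(p - 2)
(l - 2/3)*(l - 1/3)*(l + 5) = l^3 + 4*l^2 - 43*l/9 + 10/9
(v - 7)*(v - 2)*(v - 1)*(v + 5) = v^4 - 5*v^3 - 27*v^2 + 101*v - 70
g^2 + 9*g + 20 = (g + 4)*(g + 5)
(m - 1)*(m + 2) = m^2 + m - 2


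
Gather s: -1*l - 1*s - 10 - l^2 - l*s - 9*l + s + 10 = -l^2 - l*s - 10*l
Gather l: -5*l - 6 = -5*l - 6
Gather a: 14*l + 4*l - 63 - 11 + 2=18*l - 72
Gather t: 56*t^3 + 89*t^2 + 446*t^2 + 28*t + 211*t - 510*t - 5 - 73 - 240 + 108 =56*t^3 + 535*t^2 - 271*t - 210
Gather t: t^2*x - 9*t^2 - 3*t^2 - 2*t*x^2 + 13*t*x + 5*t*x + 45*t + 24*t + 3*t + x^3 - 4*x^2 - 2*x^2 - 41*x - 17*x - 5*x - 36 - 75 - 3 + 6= t^2*(x - 12) + t*(-2*x^2 + 18*x + 72) + x^3 - 6*x^2 - 63*x - 108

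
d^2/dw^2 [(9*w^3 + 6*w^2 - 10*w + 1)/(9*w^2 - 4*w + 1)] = 18*(-59*w^3 - 3*w^2 + 21*w - 3)/(729*w^6 - 972*w^5 + 675*w^4 - 280*w^3 + 75*w^2 - 12*w + 1)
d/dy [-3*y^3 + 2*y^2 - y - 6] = -9*y^2 + 4*y - 1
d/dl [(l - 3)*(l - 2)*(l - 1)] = 3*l^2 - 12*l + 11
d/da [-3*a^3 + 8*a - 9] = 8 - 9*a^2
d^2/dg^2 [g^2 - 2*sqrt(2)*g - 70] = 2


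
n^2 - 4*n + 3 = (n - 3)*(n - 1)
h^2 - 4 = (h - 2)*(h + 2)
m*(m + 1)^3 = m^4 + 3*m^3 + 3*m^2 + m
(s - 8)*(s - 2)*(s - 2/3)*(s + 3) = s^4 - 23*s^3/3 - 28*s^2/3 + 172*s/3 - 32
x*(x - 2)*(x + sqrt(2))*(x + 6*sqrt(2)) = x^4 - 2*x^3 + 7*sqrt(2)*x^3 - 14*sqrt(2)*x^2 + 12*x^2 - 24*x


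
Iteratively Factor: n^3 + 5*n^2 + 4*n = (n + 4)*(n^2 + n) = (n + 1)*(n + 4)*(n)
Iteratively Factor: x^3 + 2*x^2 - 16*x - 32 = (x - 4)*(x^2 + 6*x + 8) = (x - 4)*(x + 2)*(x + 4)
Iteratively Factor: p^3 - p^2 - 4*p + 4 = (p - 1)*(p^2 - 4) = (p - 1)*(p + 2)*(p - 2)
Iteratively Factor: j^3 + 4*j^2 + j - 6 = (j + 3)*(j^2 + j - 2) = (j - 1)*(j + 3)*(j + 2)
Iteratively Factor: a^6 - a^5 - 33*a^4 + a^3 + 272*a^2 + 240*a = (a + 4)*(a^5 - 5*a^4 - 13*a^3 + 53*a^2 + 60*a) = (a - 5)*(a + 4)*(a^4 - 13*a^2 - 12*a) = (a - 5)*(a + 1)*(a + 4)*(a^3 - a^2 - 12*a) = a*(a - 5)*(a + 1)*(a + 4)*(a^2 - a - 12) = a*(a - 5)*(a - 4)*(a + 1)*(a + 4)*(a + 3)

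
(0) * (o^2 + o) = 0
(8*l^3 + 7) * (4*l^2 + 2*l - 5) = 32*l^5 + 16*l^4 - 40*l^3 + 28*l^2 + 14*l - 35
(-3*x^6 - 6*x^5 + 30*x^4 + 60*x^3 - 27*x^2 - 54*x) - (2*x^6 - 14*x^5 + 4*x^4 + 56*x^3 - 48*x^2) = -5*x^6 + 8*x^5 + 26*x^4 + 4*x^3 + 21*x^2 - 54*x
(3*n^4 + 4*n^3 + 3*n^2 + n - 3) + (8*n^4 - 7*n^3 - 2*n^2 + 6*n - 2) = 11*n^4 - 3*n^3 + n^2 + 7*n - 5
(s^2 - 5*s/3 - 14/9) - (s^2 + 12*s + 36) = -41*s/3 - 338/9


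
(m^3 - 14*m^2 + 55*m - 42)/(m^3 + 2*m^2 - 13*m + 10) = (m^2 - 13*m + 42)/(m^2 + 3*m - 10)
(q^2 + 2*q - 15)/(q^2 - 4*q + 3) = (q + 5)/(q - 1)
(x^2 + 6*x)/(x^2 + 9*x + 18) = x/(x + 3)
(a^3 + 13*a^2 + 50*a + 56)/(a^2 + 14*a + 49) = (a^2 + 6*a + 8)/(a + 7)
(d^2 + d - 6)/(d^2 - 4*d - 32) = (-d^2 - d + 6)/(-d^2 + 4*d + 32)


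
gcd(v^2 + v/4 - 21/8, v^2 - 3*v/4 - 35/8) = v + 7/4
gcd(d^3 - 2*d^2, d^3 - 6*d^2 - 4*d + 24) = d - 2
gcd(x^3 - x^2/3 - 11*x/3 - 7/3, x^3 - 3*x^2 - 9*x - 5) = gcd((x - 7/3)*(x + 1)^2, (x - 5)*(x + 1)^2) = x^2 + 2*x + 1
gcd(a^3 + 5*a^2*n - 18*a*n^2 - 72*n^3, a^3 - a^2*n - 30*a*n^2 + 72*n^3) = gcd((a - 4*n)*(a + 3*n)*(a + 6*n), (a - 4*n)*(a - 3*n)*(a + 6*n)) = a^2 + 2*a*n - 24*n^2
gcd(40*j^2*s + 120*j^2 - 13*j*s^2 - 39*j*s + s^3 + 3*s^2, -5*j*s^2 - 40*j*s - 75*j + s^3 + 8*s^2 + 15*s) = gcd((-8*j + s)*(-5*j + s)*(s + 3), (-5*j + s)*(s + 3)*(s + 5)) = -5*j*s - 15*j + s^2 + 3*s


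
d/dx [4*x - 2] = 4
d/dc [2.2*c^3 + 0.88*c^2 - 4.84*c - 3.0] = 6.6*c^2 + 1.76*c - 4.84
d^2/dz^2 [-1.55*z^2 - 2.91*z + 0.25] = -3.10000000000000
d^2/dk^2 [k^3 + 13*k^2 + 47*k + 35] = 6*k + 26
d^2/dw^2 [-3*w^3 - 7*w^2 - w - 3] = -18*w - 14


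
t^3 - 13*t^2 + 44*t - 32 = (t - 8)*(t - 4)*(t - 1)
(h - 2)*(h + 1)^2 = h^3 - 3*h - 2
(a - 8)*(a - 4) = a^2 - 12*a + 32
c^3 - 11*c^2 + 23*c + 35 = (c - 7)*(c - 5)*(c + 1)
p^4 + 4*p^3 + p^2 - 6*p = p*(p - 1)*(p + 2)*(p + 3)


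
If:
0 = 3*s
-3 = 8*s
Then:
No Solution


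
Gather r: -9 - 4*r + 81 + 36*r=32*r + 72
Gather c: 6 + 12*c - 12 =12*c - 6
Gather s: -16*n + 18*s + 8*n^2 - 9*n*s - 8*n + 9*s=8*n^2 - 24*n + s*(27 - 9*n)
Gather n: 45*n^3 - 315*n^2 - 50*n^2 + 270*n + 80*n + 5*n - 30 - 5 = 45*n^3 - 365*n^2 + 355*n - 35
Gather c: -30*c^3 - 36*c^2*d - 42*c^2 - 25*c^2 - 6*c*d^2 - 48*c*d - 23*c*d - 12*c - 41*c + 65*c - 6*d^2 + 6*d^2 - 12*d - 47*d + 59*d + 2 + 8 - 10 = -30*c^3 + c^2*(-36*d - 67) + c*(-6*d^2 - 71*d + 12)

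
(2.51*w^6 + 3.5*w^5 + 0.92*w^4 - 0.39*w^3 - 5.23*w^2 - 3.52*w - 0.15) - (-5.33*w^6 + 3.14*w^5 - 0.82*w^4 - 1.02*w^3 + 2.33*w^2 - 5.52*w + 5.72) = 7.84*w^6 + 0.36*w^5 + 1.74*w^4 + 0.63*w^3 - 7.56*w^2 + 2.0*w - 5.87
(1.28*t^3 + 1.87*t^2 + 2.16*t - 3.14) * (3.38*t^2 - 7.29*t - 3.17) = 4.3264*t^5 - 3.0106*t^4 - 10.3891*t^3 - 32.2875*t^2 + 16.0434*t + 9.9538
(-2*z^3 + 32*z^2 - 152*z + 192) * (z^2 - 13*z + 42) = -2*z^5 + 58*z^4 - 652*z^3 + 3512*z^2 - 8880*z + 8064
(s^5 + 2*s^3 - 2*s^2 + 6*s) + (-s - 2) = s^5 + 2*s^3 - 2*s^2 + 5*s - 2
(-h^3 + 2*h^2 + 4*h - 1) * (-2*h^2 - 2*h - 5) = 2*h^5 - 2*h^4 - 7*h^3 - 16*h^2 - 18*h + 5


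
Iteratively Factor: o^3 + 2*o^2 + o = (o + 1)*(o^2 + o) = (o + 1)^2*(o)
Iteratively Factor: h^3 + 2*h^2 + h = (h)*(h^2 + 2*h + 1) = h*(h + 1)*(h + 1)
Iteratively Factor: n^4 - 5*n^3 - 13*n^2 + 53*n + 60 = (n + 3)*(n^3 - 8*n^2 + 11*n + 20) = (n - 5)*(n + 3)*(n^2 - 3*n - 4) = (n - 5)*(n - 4)*(n + 3)*(n + 1)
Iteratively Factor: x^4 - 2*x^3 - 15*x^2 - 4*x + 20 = (x + 2)*(x^3 - 4*x^2 - 7*x + 10) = (x - 5)*(x + 2)*(x^2 + x - 2) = (x - 5)*(x - 1)*(x + 2)*(x + 2)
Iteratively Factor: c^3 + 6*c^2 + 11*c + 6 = (c + 1)*(c^2 + 5*c + 6) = (c + 1)*(c + 3)*(c + 2)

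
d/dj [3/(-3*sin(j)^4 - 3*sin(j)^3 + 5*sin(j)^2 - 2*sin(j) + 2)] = 3*(12*sin(j)^3 + 9*sin(j)^2 - 10*sin(j) + 2)*cos(j)/(3*sin(j)^4 + 3*sin(j)^3 - 5*sin(j)^2 + 2*sin(j) - 2)^2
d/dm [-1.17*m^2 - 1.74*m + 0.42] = -2.34*m - 1.74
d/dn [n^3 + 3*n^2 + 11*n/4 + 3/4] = 3*n^2 + 6*n + 11/4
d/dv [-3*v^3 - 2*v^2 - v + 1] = -9*v^2 - 4*v - 1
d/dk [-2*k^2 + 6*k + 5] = 6 - 4*k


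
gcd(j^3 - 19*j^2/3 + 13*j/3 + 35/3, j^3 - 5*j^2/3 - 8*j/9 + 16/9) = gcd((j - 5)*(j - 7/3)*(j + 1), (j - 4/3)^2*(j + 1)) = j + 1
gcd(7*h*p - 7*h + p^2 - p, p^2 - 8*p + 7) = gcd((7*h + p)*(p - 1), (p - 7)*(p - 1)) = p - 1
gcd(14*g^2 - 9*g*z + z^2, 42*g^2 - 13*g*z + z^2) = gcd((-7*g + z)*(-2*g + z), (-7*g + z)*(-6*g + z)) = -7*g + z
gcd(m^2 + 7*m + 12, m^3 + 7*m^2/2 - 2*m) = m + 4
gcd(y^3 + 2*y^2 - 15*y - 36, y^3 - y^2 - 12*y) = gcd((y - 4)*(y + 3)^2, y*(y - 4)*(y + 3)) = y^2 - y - 12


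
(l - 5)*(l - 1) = l^2 - 6*l + 5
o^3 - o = o*(o - 1)*(o + 1)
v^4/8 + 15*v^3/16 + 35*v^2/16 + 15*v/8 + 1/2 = (v/4 + 1)*(v/2 + 1/4)*(v + 1)*(v + 2)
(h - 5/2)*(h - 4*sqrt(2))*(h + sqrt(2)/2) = h^3 - 7*sqrt(2)*h^2/2 - 5*h^2/2 - 4*h + 35*sqrt(2)*h/4 + 10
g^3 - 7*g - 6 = (g - 3)*(g + 1)*(g + 2)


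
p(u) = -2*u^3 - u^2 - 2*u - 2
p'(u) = -6*u^2 - 2*u - 2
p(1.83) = -21.27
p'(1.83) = -25.75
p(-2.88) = 43.24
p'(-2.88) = -46.01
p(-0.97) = 0.82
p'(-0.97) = -5.71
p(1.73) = -18.81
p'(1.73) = -23.42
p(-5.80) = 366.18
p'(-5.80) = -192.24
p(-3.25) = 62.59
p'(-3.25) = -58.88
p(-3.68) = 91.49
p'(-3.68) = -75.89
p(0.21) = -2.48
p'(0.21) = -2.68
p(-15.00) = 6553.00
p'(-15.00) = -1322.00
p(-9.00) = 1393.00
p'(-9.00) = -470.00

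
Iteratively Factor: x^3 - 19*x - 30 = (x + 2)*(x^2 - 2*x - 15) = (x + 2)*(x + 3)*(x - 5)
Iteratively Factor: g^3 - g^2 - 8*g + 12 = (g + 3)*(g^2 - 4*g + 4) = (g - 2)*(g + 3)*(g - 2)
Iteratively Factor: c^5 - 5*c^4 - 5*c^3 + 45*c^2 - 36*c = (c - 3)*(c^4 - 2*c^3 - 11*c^2 + 12*c) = c*(c - 3)*(c^3 - 2*c^2 - 11*c + 12) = c*(c - 3)*(c + 3)*(c^2 - 5*c + 4) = c*(c - 3)*(c - 1)*(c + 3)*(c - 4)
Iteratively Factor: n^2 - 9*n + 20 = (n - 4)*(n - 5)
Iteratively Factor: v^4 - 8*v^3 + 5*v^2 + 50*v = (v - 5)*(v^3 - 3*v^2 - 10*v) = (v - 5)*(v + 2)*(v^2 - 5*v) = (v - 5)^2*(v + 2)*(v)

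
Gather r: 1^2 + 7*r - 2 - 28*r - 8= -21*r - 9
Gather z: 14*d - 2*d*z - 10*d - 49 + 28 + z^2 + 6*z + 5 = 4*d + z^2 + z*(6 - 2*d) - 16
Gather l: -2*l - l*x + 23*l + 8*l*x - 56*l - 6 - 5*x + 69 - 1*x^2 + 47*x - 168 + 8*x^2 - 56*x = l*(7*x - 35) + 7*x^2 - 14*x - 105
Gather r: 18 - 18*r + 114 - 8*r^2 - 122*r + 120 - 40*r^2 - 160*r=-48*r^2 - 300*r + 252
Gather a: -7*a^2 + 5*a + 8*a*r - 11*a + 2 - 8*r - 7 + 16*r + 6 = -7*a^2 + a*(8*r - 6) + 8*r + 1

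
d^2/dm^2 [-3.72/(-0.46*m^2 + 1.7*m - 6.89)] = (-1.574304*m^2 + 5.81808*m + 3.72*(0.92*m - 1.7)*(1.84*m - 3.4) - 23.580336)/(0.46*m^2 - 1.7*m + 6.89)^3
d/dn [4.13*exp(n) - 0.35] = 4.13*exp(n)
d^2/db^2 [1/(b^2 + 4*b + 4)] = 6/(b^4 + 8*b^3 + 24*b^2 + 32*b + 16)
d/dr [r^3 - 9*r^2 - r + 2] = 3*r^2 - 18*r - 1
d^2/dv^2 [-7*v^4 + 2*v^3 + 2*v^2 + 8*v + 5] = -84*v^2 + 12*v + 4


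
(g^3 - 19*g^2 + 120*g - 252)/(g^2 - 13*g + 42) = g - 6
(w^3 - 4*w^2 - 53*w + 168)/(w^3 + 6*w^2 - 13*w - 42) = (w - 8)/(w + 2)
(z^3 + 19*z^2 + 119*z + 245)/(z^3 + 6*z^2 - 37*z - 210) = (z + 7)/(z - 6)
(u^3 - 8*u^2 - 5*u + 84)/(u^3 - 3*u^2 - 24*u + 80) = (u^2 - 4*u - 21)/(u^2 + u - 20)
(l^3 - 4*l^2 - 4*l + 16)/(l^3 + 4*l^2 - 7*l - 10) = (l^2 - 2*l - 8)/(l^2 + 6*l + 5)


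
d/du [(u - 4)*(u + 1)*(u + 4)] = 3*u^2 + 2*u - 16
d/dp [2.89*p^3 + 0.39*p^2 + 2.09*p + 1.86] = 8.67*p^2 + 0.78*p + 2.09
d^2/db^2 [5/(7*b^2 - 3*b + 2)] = 10*(-49*b^2 + 21*b + (14*b - 3)^2 - 14)/(7*b^2 - 3*b + 2)^3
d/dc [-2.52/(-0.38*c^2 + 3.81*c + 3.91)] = (9.6012 - 1.9152*c)/(-0.38*c^2 + 3.81*c + 3.91)^2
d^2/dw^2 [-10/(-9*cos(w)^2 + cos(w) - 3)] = 10*(324*sin(w)^4 - 55*sin(w)^2 + 147*cos(w)/4 - 27*cos(3*w)/4 - 217)/(9*sin(w)^2 + cos(w) - 12)^3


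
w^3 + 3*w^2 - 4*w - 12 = (w - 2)*(w + 2)*(w + 3)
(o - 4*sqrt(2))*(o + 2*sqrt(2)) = o^2 - 2*sqrt(2)*o - 16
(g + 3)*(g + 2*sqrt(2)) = g^2 + 2*sqrt(2)*g + 3*g + 6*sqrt(2)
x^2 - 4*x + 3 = (x - 3)*(x - 1)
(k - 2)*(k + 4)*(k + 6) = k^3 + 8*k^2 + 4*k - 48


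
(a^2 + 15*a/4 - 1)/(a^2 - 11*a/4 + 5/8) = 2*(a + 4)/(2*a - 5)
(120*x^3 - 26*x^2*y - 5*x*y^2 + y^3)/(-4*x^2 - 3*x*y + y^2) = (-30*x^2 - x*y + y^2)/(x + y)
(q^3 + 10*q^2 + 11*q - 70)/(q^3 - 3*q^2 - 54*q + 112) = (q + 5)/(q - 8)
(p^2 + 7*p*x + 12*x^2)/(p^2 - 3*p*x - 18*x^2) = (-p - 4*x)/(-p + 6*x)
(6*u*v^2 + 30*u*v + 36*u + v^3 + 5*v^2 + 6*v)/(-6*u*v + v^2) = (-6*u*v^2 - 30*u*v - 36*u - v^3 - 5*v^2 - 6*v)/(v*(6*u - v))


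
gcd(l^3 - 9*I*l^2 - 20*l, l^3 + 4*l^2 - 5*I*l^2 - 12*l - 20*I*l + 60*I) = l - 5*I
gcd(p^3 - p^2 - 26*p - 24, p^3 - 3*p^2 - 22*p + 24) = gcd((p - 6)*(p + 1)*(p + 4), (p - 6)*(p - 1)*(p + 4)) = p^2 - 2*p - 24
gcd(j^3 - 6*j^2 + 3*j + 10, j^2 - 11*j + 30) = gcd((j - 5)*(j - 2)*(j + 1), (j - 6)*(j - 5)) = j - 5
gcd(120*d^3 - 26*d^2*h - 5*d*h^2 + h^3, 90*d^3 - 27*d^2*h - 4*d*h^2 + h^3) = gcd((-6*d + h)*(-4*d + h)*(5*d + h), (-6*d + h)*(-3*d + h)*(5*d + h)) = 30*d^2 + d*h - h^2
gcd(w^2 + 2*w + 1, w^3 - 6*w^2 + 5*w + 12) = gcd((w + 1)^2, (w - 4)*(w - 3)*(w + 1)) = w + 1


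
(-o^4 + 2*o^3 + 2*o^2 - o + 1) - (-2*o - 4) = -o^4 + 2*o^3 + 2*o^2 + o + 5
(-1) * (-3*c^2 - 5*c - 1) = 3*c^2 + 5*c + 1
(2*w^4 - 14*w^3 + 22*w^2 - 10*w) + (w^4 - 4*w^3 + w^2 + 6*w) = 3*w^4 - 18*w^3 + 23*w^2 - 4*w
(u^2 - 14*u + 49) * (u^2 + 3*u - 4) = u^4 - 11*u^3 + 3*u^2 + 203*u - 196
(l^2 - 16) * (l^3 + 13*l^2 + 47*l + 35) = l^5 + 13*l^4 + 31*l^3 - 173*l^2 - 752*l - 560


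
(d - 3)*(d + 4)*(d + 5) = d^3 + 6*d^2 - 7*d - 60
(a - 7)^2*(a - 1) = a^3 - 15*a^2 + 63*a - 49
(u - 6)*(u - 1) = u^2 - 7*u + 6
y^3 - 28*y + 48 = (y - 4)*(y - 2)*(y + 6)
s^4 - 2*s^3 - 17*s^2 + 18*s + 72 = (s - 4)*(s - 3)*(s + 2)*(s + 3)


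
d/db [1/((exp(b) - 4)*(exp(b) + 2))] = 2*(1 - exp(b))*exp(b)/(exp(4*b) - 4*exp(3*b) - 12*exp(2*b) + 32*exp(b) + 64)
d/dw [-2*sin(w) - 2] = -2*cos(w)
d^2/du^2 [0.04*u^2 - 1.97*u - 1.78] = 0.0800000000000000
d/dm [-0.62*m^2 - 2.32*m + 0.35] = -1.24*m - 2.32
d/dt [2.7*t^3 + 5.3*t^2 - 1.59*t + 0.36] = 8.1*t^2 + 10.6*t - 1.59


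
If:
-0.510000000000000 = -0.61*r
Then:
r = 0.84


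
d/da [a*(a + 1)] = 2*a + 1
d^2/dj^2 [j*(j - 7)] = 2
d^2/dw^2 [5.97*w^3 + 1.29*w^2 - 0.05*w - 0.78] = 35.82*w + 2.58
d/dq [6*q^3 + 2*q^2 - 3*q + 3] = 18*q^2 + 4*q - 3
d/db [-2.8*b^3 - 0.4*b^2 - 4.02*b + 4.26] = -8.4*b^2 - 0.8*b - 4.02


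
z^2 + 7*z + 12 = (z + 3)*(z + 4)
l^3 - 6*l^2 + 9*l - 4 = (l - 4)*(l - 1)^2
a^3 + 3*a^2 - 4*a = a*(a - 1)*(a + 4)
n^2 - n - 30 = (n - 6)*(n + 5)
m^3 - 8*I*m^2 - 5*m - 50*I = (m - 5*I)^2*(m + 2*I)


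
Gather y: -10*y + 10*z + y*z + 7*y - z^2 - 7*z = y*(z - 3) - z^2 + 3*z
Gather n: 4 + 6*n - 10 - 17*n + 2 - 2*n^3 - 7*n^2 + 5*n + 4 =-2*n^3 - 7*n^2 - 6*n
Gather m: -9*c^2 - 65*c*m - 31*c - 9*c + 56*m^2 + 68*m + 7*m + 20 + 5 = -9*c^2 - 40*c + 56*m^2 + m*(75 - 65*c) + 25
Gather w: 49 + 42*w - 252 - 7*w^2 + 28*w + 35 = -7*w^2 + 70*w - 168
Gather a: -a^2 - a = -a^2 - a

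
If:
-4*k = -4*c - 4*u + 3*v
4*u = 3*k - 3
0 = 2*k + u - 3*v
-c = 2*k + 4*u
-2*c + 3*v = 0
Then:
No Solution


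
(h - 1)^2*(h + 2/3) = h^3 - 4*h^2/3 - h/3 + 2/3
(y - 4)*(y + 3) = y^2 - y - 12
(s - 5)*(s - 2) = s^2 - 7*s + 10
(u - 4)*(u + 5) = u^2 + u - 20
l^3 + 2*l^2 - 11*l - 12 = (l - 3)*(l + 1)*(l + 4)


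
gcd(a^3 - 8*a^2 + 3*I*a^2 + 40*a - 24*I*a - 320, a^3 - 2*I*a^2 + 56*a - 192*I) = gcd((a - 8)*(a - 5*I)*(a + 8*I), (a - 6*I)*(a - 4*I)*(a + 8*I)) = a + 8*I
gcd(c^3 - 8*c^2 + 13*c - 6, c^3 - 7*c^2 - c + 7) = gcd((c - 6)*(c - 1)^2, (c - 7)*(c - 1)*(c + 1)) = c - 1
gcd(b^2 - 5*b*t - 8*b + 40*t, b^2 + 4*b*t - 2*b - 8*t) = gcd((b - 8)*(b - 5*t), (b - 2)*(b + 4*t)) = 1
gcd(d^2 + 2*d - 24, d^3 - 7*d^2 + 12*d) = d - 4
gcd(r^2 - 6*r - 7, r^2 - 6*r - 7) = r^2 - 6*r - 7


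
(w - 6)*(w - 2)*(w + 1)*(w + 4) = w^4 - 3*w^3 - 24*w^2 + 28*w + 48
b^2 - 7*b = b*(b - 7)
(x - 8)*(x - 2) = x^2 - 10*x + 16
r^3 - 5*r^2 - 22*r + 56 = (r - 7)*(r - 2)*(r + 4)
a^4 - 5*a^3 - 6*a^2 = a^2*(a - 6)*(a + 1)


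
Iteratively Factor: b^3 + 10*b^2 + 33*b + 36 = (b + 4)*(b^2 + 6*b + 9) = (b + 3)*(b + 4)*(b + 3)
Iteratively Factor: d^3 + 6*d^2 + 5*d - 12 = (d + 4)*(d^2 + 2*d - 3) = (d + 3)*(d + 4)*(d - 1)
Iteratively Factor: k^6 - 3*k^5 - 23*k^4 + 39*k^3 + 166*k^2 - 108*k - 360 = (k + 3)*(k^5 - 6*k^4 - 5*k^3 + 54*k^2 + 4*k - 120) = (k - 5)*(k + 3)*(k^4 - k^3 - 10*k^2 + 4*k + 24) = (k - 5)*(k + 2)*(k + 3)*(k^3 - 3*k^2 - 4*k + 12) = (k - 5)*(k + 2)^2*(k + 3)*(k^2 - 5*k + 6) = (k - 5)*(k - 2)*(k + 2)^2*(k + 3)*(k - 3)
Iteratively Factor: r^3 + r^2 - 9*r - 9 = (r - 3)*(r^2 + 4*r + 3) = (r - 3)*(r + 3)*(r + 1)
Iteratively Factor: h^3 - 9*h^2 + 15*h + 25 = (h + 1)*(h^2 - 10*h + 25) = (h - 5)*(h + 1)*(h - 5)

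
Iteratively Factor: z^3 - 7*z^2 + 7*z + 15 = (z + 1)*(z^2 - 8*z + 15) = (z - 3)*(z + 1)*(z - 5)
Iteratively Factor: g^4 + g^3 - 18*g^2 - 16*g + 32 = (g + 4)*(g^3 - 3*g^2 - 6*g + 8) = (g + 2)*(g + 4)*(g^2 - 5*g + 4) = (g - 1)*(g + 2)*(g + 4)*(g - 4)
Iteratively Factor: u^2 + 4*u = (u + 4)*(u)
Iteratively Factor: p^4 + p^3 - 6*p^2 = (p)*(p^3 + p^2 - 6*p) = p*(p + 3)*(p^2 - 2*p) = p*(p - 2)*(p + 3)*(p)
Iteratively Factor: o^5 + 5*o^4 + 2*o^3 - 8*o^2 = (o)*(o^4 + 5*o^3 + 2*o^2 - 8*o) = o*(o + 2)*(o^3 + 3*o^2 - 4*o) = o^2*(o + 2)*(o^2 + 3*o - 4) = o^2*(o - 1)*(o + 2)*(o + 4)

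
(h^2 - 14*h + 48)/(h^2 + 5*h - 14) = (h^2 - 14*h + 48)/(h^2 + 5*h - 14)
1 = 1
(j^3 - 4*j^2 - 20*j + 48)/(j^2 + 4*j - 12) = (j^2 - 2*j - 24)/(j + 6)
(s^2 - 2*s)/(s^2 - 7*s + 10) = s/(s - 5)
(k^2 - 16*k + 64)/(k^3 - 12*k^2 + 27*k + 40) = (k - 8)/(k^2 - 4*k - 5)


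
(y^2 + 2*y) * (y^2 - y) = y^4 + y^3 - 2*y^2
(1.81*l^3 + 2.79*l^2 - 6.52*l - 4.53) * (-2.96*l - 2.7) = -5.3576*l^4 - 13.1454*l^3 + 11.7662*l^2 + 31.0128*l + 12.231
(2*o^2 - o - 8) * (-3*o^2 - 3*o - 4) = -6*o^4 - 3*o^3 + 19*o^2 + 28*o + 32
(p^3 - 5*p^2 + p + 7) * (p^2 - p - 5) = p^5 - 6*p^4 + p^3 + 31*p^2 - 12*p - 35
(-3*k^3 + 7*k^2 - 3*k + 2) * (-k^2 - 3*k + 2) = 3*k^5 + 2*k^4 - 24*k^3 + 21*k^2 - 12*k + 4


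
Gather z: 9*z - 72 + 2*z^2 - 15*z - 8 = 2*z^2 - 6*z - 80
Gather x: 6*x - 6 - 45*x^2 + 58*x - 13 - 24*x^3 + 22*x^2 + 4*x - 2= -24*x^3 - 23*x^2 + 68*x - 21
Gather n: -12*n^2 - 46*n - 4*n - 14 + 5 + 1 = -12*n^2 - 50*n - 8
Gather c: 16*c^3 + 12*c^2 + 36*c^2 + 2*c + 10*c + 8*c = 16*c^3 + 48*c^2 + 20*c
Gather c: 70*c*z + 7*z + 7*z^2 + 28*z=70*c*z + 7*z^2 + 35*z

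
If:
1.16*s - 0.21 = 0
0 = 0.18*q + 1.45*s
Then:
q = -1.46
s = 0.18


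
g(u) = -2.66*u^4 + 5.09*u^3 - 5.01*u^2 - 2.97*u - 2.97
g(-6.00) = -4712.31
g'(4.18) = -555.14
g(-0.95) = -11.20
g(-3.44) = -631.73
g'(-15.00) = 39493.08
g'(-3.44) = 645.33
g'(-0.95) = 29.45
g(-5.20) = -2783.58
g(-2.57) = -230.87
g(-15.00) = -152926.92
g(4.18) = -543.23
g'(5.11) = -1075.17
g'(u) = -10.64*u^3 + 15.27*u^2 - 10.02*u - 2.97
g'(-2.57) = 304.25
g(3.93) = -417.60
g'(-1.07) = 38.27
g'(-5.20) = 1958.10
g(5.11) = -1283.49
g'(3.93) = -452.34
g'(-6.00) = 2905.11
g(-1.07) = -15.25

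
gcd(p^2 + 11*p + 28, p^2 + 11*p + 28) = p^2 + 11*p + 28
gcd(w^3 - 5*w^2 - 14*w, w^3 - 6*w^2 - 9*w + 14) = w^2 - 5*w - 14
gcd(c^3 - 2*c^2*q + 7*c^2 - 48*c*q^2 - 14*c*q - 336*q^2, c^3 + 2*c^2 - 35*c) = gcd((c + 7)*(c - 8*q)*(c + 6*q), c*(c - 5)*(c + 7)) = c + 7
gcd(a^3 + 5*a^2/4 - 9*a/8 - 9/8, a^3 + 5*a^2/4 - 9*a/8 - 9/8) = a^3 + 5*a^2/4 - 9*a/8 - 9/8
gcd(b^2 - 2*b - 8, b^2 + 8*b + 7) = 1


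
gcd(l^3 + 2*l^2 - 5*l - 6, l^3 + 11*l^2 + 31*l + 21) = l^2 + 4*l + 3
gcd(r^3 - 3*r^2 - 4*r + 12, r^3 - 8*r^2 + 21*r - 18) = r^2 - 5*r + 6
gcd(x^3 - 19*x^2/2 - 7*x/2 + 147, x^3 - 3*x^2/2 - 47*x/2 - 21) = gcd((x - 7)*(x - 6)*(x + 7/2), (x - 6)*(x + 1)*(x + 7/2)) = x^2 - 5*x/2 - 21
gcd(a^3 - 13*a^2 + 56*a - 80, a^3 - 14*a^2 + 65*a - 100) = a^2 - 9*a + 20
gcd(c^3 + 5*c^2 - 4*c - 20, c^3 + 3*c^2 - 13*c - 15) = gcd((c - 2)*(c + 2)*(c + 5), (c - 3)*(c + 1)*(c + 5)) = c + 5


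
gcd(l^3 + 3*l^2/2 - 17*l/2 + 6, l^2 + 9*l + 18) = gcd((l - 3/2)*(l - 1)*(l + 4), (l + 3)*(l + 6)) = 1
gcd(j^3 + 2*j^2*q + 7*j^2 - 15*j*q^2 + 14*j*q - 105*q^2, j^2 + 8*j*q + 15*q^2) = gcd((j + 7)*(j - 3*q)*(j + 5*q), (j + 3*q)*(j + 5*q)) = j + 5*q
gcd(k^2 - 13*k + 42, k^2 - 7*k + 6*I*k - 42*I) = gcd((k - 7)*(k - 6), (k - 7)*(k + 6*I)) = k - 7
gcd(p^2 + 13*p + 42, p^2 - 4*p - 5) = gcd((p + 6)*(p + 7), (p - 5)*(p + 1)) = 1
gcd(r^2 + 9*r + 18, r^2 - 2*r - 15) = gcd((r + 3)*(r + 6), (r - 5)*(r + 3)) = r + 3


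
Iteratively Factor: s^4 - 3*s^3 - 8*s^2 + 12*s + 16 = (s - 4)*(s^3 + s^2 - 4*s - 4) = (s - 4)*(s + 1)*(s^2 - 4) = (s - 4)*(s + 1)*(s + 2)*(s - 2)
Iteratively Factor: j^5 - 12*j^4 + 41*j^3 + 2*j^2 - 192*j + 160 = (j + 2)*(j^4 - 14*j^3 + 69*j^2 - 136*j + 80) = (j - 4)*(j + 2)*(j^3 - 10*j^2 + 29*j - 20) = (j - 4)*(j - 1)*(j + 2)*(j^2 - 9*j + 20) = (j - 5)*(j - 4)*(j - 1)*(j + 2)*(j - 4)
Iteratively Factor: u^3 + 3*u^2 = (u)*(u^2 + 3*u) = u*(u + 3)*(u)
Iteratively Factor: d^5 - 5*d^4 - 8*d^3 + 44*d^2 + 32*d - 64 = (d - 4)*(d^4 - d^3 - 12*d^2 - 4*d + 16) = (d - 4)^2*(d^3 + 3*d^2 - 4) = (d - 4)^2*(d + 2)*(d^2 + d - 2) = (d - 4)^2*(d - 1)*(d + 2)*(d + 2)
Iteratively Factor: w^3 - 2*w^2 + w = (w - 1)*(w^2 - w) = (w - 1)^2*(w)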